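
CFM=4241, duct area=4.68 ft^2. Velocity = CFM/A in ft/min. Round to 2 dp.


V = 4241 / 4.68 = 906.20 ft/min

906.20 ft/min


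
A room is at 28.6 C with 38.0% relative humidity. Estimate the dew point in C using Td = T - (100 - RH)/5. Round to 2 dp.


Td = 28.6 - (100-38.0)/5 = 16.20 C

16.20 C


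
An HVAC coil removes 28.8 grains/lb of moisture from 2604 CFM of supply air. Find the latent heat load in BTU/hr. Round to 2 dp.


Q = 0.68 * 2604 * 28.8 = 50996.74 BTU/hr

50996.74 BTU/hr


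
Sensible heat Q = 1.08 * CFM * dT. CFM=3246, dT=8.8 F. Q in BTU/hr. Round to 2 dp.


Q = 1.08 * 3246 * 8.8 = 30849.98 BTU/hr

30849.98 BTU/hr


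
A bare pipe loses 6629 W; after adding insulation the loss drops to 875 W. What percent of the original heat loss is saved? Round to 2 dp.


Savings = ((6629-875)/6629)*100 = 86.80 %

86.80 %


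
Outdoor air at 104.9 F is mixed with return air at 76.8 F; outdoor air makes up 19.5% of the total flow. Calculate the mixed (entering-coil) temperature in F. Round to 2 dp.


T_mix = 76.8 + (19.5/100)*(104.9-76.8) = 82.28 F

82.28 F


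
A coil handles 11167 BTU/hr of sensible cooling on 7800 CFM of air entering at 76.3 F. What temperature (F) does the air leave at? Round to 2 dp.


dT = 11167/(1.08*7800) = 1.3256
T_leave = 76.3 - 1.3256 = 74.97 F

74.97 F


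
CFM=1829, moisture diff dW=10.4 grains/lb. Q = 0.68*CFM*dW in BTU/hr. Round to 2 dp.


Q = 0.68 * 1829 * 10.4 = 12934.69 BTU/hr

12934.69 BTU/hr


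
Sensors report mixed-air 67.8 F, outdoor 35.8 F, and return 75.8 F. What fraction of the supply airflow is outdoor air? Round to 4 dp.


frac = (67.8 - 75.8) / (35.8 - 75.8) = 0.2000

0.2000


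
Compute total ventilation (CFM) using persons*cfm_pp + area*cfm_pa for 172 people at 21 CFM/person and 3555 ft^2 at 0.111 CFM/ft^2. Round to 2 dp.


Total = 172*21 + 3555*0.111 = 4006.61 CFM

4006.61 CFM


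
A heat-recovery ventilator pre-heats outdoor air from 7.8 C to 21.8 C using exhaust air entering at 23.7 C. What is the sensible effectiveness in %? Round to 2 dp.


eff = (21.8-7.8)/(23.7-7.8)*100 = 88.05 %

88.05 %


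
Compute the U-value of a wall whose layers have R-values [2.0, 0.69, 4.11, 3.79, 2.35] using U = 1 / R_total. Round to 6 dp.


R_total = 2.0 + 0.69 + 4.11 + 3.79 + 2.35 = 12.94
U = 1/12.94 = 0.077280

0.077280


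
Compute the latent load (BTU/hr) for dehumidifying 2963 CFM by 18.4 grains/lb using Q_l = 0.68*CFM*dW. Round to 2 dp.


Q = 0.68 * 2963 * 18.4 = 37073.06 BTU/hr

37073.06 BTU/hr


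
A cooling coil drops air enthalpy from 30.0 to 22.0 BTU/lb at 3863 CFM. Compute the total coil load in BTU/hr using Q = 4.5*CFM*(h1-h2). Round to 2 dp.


Q = 4.5 * 3863 * (30.0 - 22.0) = 139068.00 BTU/hr

139068.00 BTU/hr


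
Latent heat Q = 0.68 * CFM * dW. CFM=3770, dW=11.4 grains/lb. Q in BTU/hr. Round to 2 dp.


Q = 0.68 * 3770 * 11.4 = 29225.04 BTU/hr

29225.04 BTU/hr


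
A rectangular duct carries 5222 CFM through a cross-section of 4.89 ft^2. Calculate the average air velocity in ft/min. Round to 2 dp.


V = 5222 / 4.89 = 1067.89 ft/min

1067.89 ft/min


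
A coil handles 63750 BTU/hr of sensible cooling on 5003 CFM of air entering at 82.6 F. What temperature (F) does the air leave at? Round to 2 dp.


dT = 63750/(1.08*5003) = 11.7985
T_leave = 82.6 - 11.7985 = 70.80 F

70.80 F


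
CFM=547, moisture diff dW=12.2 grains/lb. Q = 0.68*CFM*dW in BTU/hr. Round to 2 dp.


Q = 0.68 * 547 * 12.2 = 4537.91 BTU/hr

4537.91 BTU/hr


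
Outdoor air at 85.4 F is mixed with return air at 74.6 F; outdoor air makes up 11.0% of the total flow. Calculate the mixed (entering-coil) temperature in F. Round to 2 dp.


T_mix = 74.6 + (11.0/100)*(85.4-74.6) = 75.79 F

75.79 F


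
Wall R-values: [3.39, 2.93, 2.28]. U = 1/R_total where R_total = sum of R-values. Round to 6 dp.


R_total = 3.39 + 2.93 + 2.28 = 8.60
U = 1/8.60 = 0.116279

0.116279


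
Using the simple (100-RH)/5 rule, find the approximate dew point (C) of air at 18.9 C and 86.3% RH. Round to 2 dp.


Td = 18.9 - (100-86.3)/5 = 16.16 C

16.16 C


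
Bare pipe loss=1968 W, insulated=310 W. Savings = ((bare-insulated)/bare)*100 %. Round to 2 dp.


Savings = ((1968-310)/1968)*100 = 84.25 %

84.25 %


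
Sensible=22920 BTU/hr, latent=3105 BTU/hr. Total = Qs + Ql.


Qt = 22920 + 3105 = 26025 BTU/hr

26025 BTU/hr


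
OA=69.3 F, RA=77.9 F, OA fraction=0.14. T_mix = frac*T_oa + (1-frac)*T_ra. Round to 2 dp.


T_mix = 0.14*69.3 + 0.86*77.9 = 76.70 F

76.70 F


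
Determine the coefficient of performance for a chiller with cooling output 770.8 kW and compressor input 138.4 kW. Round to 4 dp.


COP = 770.8 / 138.4 = 5.5694

5.5694


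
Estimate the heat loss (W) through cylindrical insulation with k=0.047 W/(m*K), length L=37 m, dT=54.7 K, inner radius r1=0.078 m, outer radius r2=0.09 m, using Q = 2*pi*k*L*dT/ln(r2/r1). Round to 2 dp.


Q = 2*pi*0.047*37*54.7/ln(0.09/0.078) = 4176.62 W

4176.62 W


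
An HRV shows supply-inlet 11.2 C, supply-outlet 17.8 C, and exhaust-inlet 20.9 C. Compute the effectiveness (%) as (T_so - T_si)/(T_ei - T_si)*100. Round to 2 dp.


eff = (17.8-11.2)/(20.9-11.2)*100 = 68.04 %

68.04 %


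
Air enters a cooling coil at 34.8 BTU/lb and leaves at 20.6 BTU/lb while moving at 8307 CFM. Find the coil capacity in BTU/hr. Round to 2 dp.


Q = 4.5 * 8307 * (34.8 - 20.6) = 530817.30 BTU/hr

530817.30 BTU/hr


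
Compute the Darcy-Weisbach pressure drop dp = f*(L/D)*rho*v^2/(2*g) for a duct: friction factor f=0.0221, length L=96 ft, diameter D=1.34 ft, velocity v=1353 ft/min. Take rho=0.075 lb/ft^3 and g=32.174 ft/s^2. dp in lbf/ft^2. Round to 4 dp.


v_fps = 1353/60 = 22.55 ft/s
dp = 0.0221*(96/1.34)*0.075*22.55^2/(2*32.174) = 0.9384 lbf/ft^2

0.9384 lbf/ft^2


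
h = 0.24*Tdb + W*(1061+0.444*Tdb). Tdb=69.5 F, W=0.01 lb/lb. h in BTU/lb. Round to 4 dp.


h = 0.24*69.5 + 0.01*(1061+0.444*69.5) = 27.5986 BTU/lb

27.5986 BTU/lb


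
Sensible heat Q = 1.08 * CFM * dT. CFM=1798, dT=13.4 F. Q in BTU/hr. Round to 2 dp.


Q = 1.08 * 1798 * 13.4 = 26020.66 BTU/hr

26020.66 BTU/hr


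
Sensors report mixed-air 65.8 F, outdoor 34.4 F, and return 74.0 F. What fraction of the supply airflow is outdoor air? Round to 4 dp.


frac = (65.8 - 74.0) / (34.4 - 74.0) = 0.2071

0.2071


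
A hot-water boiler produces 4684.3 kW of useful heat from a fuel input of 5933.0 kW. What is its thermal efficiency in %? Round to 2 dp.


eta = (4684.3/5933.0)*100 = 78.95 %

78.95 %


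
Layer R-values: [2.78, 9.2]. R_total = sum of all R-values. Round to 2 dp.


R_total = 2.78 + 9.2 = 11.98

11.98


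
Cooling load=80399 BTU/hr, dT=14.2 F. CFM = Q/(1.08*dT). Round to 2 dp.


CFM = 80399 / (1.08 * 14.2) = 5242.50

5242.50 CFM


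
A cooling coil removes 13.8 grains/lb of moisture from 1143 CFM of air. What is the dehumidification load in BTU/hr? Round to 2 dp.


Q = 0.68 * 1143 * 13.8 = 10725.91 BTU/hr

10725.91 BTU/hr


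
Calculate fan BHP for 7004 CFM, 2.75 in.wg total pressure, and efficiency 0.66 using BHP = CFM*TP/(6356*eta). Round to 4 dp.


BHP = 7004 * 2.75 / (6356 * 0.66) = 4.5915 hp

4.5915 hp


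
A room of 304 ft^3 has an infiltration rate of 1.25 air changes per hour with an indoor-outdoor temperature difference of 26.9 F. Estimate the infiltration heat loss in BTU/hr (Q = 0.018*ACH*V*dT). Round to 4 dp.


Q = 0.018 * 1.25 * 304 * 26.9 = 183.9960 BTU/hr

183.9960 BTU/hr


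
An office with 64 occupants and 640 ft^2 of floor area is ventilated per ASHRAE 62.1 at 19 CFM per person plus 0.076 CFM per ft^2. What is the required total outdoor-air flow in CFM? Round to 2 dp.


Total = 64*19 + 640*0.076 = 1264.64 CFM

1264.64 CFM


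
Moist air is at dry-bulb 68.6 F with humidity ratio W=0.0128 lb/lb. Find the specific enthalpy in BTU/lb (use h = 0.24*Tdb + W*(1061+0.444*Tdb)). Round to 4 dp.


h = 0.24*68.6 + 0.0128*(1061+0.444*68.6) = 30.4347 BTU/lb

30.4347 BTU/lb


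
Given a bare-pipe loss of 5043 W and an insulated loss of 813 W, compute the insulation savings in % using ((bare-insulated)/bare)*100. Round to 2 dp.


Savings = ((5043-813)/5043)*100 = 83.88 %

83.88 %


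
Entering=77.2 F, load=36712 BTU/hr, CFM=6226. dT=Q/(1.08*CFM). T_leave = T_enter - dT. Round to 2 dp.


dT = 36712/(1.08*6226) = 5.4598
T_leave = 77.2 - 5.4598 = 71.74 F

71.74 F


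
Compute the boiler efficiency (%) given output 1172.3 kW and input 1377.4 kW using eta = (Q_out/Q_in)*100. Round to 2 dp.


eta = (1172.3/1377.4)*100 = 85.11 %

85.11 %


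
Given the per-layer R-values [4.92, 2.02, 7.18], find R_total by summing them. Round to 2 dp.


R_total = 4.92 + 2.02 + 7.18 = 14.12

14.12


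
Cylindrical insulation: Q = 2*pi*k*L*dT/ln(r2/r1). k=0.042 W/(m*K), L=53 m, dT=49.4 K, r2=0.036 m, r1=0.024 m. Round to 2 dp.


Q = 2*pi*0.042*53*49.4/ln(0.036/0.024) = 1704.03 W

1704.03 W


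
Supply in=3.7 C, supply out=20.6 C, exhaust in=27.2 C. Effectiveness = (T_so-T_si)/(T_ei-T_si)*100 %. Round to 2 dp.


eff = (20.6-3.7)/(27.2-3.7)*100 = 71.91 %

71.91 %


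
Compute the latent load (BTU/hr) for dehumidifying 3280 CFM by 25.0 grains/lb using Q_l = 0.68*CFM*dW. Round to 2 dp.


Q = 0.68 * 3280 * 25.0 = 55760.00 BTU/hr

55760.00 BTU/hr


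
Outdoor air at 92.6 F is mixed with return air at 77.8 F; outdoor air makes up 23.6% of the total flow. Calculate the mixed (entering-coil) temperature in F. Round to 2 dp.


T_mix = 77.8 + (23.6/100)*(92.6-77.8) = 81.29 F

81.29 F


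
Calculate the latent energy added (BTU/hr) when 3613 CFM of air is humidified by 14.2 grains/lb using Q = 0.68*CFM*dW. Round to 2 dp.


Q = 0.68 * 3613 * 14.2 = 34887.13 BTU/hr

34887.13 BTU/hr


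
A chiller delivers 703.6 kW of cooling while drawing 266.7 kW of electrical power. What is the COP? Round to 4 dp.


COP = 703.6 / 266.7 = 2.6382

2.6382


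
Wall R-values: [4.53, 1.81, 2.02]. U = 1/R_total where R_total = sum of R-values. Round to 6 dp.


R_total = 4.53 + 1.81 + 2.02 = 8.36
U = 1/8.36 = 0.119617

0.119617


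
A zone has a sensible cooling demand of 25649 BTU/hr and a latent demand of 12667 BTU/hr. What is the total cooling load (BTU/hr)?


Qt = 25649 + 12667 = 38316 BTU/hr

38316 BTU/hr


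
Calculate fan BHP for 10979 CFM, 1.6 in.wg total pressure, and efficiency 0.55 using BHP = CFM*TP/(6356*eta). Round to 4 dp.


BHP = 10979 * 1.6 / (6356 * 0.55) = 5.0250 hp

5.0250 hp


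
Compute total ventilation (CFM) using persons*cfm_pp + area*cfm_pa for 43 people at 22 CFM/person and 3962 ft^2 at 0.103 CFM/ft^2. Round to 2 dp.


Total = 43*22 + 3962*0.103 = 1354.09 CFM

1354.09 CFM


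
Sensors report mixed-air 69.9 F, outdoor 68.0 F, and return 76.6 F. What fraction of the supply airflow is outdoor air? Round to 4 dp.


frac = (69.9 - 76.6) / (68.0 - 76.6) = 0.7791

0.7791


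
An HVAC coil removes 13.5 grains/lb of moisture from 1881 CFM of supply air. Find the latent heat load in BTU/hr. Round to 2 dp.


Q = 0.68 * 1881 * 13.5 = 17267.58 BTU/hr

17267.58 BTU/hr


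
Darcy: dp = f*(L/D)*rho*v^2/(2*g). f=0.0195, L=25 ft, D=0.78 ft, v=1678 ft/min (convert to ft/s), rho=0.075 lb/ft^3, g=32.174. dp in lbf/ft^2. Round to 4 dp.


v_fps = 1678/60 = 27.9667 ft/s
dp = 0.0195*(25/0.78)*0.075*27.9667^2/(2*32.174) = 0.5698 lbf/ft^2

0.5698 lbf/ft^2


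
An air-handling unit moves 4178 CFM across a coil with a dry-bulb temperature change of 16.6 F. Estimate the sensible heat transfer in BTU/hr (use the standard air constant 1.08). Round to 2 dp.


Q = 1.08 * 4178 * 16.6 = 74903.18 BTU/hr

74903.18 BTU/hr


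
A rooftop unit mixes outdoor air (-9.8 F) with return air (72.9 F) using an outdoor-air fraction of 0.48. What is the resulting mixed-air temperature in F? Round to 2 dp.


T_mix = 0.48*(-9.8) + 0.52*72.9 = 33.20 F

33.20 F


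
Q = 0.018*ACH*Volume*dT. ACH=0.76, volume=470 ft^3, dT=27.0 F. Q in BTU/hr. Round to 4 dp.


Q = 0.018 * 0.76 * 470 * 27.0 = 173.5992 BTU/hr

173.5992 BTU/hr


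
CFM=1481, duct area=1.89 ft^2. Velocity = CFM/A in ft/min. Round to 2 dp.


V = 1481 / 1.89 = 783.60 ft/min

783.60 ft/min


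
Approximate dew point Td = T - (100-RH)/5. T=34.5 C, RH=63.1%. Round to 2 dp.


Td = 34.5 - (100-63.1)/5 = 27.12 C

27.12 C


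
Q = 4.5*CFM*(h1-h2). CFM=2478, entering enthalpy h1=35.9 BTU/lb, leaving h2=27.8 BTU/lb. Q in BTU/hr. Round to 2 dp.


Q = 4.5 * 2478 * (35.9 - 27.8) = 90323.10 BTU/hr

90323.10 BTU/hr


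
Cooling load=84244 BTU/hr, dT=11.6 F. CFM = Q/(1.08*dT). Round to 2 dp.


CFM = 84244 / (1.08 * 11.6) = 6724.46

6724.46 CFM


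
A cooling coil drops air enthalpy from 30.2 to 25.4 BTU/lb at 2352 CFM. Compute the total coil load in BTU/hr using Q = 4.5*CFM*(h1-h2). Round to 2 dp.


Q = 4.5 * 2352 * (30.2 - 25.4) = 50803.20 BTU/hr

50803.20 BTU/hr


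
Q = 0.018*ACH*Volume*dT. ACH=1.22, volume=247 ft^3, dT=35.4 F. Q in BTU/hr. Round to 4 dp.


Q = 0.018 * 1.22 * 247 * 35.4 = 192.0138 BTU/hr

192.0138 BTU/hr


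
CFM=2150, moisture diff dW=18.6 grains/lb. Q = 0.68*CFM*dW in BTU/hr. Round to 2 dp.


Q = 0.68 * 2150 * 18.6 = 27193.20 BTU/hr

27193.20 BTU/hr


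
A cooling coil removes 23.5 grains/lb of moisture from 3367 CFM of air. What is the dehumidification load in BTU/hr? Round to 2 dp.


Q = 0.68 * 3367 * 23.5 = 53804.66 BTU/hr

53804.66 BTU/hr


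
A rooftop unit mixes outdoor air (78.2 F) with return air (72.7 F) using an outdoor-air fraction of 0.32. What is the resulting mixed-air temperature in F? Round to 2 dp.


T_mix = 0.32*78.2 + 0.68*72.7 = 74.46 F

74.46 F


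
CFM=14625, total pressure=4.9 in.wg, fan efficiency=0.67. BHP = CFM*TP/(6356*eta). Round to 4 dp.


BHP = 14625 * 4.9 / (6356 * 0.67) = 16.8280 hp

16.8280 hp


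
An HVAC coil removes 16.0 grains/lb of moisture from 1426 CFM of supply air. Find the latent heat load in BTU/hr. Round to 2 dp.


Q = 0.68 * 1426 * 16.0 = 15514.88 BTU/hr

15514.88 BTU/hr


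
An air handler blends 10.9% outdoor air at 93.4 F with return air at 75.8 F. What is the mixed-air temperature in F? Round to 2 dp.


T_mix = 75.8 + (10.9/100)*(93.4-75.8) = 77.72 F

77.72 F


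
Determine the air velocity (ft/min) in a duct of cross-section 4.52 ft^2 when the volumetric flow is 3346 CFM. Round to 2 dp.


V = 3346 / 4.52 = 740.27 ft/min

740.27 ft/min


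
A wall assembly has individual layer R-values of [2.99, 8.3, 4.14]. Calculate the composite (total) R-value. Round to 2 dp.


R_total = 2.99 + 8.3 + 4.14 = 15.43

15.43


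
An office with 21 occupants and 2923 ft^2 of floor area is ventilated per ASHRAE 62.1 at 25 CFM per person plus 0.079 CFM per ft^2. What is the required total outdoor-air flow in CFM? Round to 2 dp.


Total = 21*25 + 2923*0.079 = 755.92 CFM

755.92 CFM


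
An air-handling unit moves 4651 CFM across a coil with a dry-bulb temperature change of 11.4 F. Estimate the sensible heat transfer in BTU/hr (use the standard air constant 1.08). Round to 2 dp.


Q = 1.08 * 4651 * 11.4 = 57263.11 BTU/hr

57263.11 BTU/hr


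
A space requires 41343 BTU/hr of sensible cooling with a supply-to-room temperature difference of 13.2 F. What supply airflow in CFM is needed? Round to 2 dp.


CFM = 41343 / (1.08 * 13.2) = 2900.04

2900.04 CFM


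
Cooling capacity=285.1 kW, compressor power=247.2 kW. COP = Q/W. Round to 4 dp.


COP = 285.1 / 247.2 = 1.1533

1.1533


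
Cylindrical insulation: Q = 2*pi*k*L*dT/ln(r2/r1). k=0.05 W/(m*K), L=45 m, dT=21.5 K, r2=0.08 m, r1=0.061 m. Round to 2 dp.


Q = 2*pi*0.05*45*21.5/ln(0.08/0.061) = 1120.95 W

1120.95 W


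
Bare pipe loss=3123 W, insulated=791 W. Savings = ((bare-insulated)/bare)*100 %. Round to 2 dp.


Savings = ((3123-791)/3123)*100 = 74.67 %

74.67 %


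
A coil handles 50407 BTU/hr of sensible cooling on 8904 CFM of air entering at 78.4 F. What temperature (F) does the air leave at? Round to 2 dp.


dT = 50407/(1.08*8904) = 5.2418
T_leave = 78.4 - 5.2418 = 73.16 F

73.16 F


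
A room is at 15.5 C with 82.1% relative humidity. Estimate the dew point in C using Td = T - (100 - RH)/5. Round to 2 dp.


Td = 15.5 - (100-82.1)/5 = 11.92 C

11.92 C


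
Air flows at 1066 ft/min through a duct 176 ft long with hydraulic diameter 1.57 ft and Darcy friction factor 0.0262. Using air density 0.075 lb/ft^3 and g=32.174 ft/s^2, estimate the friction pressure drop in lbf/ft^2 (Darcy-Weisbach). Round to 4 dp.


v_fps = 1066/60 = 17.7667 ft/s
dp = 0.0262*(176/1.57)*0.075*17.7667^2/(2*32.174) = 1.0806 lbf/ft^2

1.0806 lbf/ft^2


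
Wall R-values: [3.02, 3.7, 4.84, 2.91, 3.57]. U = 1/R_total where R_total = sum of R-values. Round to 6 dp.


R_total = 3.02 + 3.7 + 4.84 + 2.91 + 3.57 = 18.04
U = 1/18.04 = 0.055432

0.055432


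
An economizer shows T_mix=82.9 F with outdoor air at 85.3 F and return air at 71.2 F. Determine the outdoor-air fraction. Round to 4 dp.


frac = (82.9 - 71.2) / (85.3 - 71.2) = 0.8298

0.8298


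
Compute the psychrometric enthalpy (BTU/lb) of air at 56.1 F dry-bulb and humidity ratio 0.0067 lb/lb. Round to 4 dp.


h = 0.24*56.1 + 0.0067*(1061+0.444*56.1) = 20.7396 BTU/lb

20.7396 BTU/lb


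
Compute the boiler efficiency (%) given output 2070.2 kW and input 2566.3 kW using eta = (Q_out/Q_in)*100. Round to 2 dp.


eta = (2070.2/2566.3)*100 = 80.67 %

80.67 %


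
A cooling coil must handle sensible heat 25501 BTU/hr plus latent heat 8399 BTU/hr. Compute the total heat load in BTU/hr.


Qt = 25501 + 8399 = 33900 BTU/hr

33900 BTU/hr


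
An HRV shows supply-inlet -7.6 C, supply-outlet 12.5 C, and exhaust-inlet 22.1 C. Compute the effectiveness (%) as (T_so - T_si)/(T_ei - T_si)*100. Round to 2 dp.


eff = (12.5-(-7.6))/(22.1-(-7.6))*100 = 67.68 %

67.68 %


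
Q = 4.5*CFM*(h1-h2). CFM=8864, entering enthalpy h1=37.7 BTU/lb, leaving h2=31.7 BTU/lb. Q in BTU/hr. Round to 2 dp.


Q = 4.5 * 8864 * (37.7 - 31.7) = 239328.00 BTU/hr

239328.00 BTU/hr


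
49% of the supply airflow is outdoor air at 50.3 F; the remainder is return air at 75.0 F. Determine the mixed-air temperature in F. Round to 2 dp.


T_mix = 0.49*50.3 + 0.51*75.0 = 62.90 F

62.90 F


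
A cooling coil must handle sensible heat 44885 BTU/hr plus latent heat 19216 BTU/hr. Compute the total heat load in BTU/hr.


Qt = 44885 + 19216 = 64101 BTU/hr

64101 BTU/hr


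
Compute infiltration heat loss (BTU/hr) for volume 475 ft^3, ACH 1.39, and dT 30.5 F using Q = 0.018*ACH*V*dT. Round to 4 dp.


Q = 0.018 * 1.39 * 475 * 30.5 = 362.4773 BTU/hr

362.4773 BTU/hr


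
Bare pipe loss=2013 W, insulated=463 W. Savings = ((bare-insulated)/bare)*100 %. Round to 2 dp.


Savings = ((2013-463)/2013)*100 = 77.00 %

77.00 %


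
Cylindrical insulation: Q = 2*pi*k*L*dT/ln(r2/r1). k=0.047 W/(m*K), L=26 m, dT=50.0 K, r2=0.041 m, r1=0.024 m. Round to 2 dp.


Q = 2*pi*0.047*26*50.0/ln(0.041/0.024) = 716.88 W

716.88 W


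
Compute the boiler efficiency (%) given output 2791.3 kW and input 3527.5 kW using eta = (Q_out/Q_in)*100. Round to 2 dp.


eta = (2791.3/3527.5)*100 = 79.13 %

79.13 %


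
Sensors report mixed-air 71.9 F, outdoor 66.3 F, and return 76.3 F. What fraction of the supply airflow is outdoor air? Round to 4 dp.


frac = (71.9 - 76.3) / (66.3 - 76.3) = 0.4400

0.4400


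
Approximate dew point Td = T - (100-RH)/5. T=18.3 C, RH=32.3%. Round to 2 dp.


Td = 18.3 - (100-32.3)/5 = 4.76 C

4.76 C


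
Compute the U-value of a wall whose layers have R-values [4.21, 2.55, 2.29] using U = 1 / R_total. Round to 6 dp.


R_total = 4.21 + 2.55 + 2.29 = 9.05
U = 1/9.05 = 0.110497

0.110497


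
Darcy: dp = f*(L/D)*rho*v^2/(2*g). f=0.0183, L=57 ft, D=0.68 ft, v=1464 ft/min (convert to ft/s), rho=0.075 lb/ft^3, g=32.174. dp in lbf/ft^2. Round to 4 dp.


v_fps = 1464/60 = 24.4 ft/s
dp = 0.0183*(57/0.68)*0.075*24.4^2/(2*32.174) = 1.0644 lbf/ft^2

1.0644 lbf/ft^2


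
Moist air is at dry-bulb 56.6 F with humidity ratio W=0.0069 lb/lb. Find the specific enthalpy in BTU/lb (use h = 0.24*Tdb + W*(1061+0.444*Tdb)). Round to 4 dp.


h = 0.24*56.6 + 0.0069*(1061+0.444*56.6) = 21.0783 BTU/lb

21.0783 BTU/lb


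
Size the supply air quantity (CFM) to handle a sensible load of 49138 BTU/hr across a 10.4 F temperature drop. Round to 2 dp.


CFM = 49138 / (1.08 * 10.4) = 4374.82

4374.82 CFM


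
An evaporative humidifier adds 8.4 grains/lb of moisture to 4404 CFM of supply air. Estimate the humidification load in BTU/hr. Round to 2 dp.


Q = 0.68 * 4404 * 8.4 = 25155.65 BTU/hr

25155.65 BTU/hr


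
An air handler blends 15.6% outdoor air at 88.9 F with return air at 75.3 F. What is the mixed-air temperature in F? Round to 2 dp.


T_mix = 75.3 + (15.6/100)*(88.9-75.3) = 77.42 F

77.42 F


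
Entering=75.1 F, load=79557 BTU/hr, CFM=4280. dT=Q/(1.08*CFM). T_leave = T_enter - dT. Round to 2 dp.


dT = 79557/(1.08*4280) = 17.2112
T_leave = 75.1 - 17.2112 = 57.89 F

57.89 F


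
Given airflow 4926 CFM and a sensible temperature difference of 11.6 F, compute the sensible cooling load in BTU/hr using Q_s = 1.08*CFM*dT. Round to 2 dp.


Q = 1.08 * 4926 * 11.6 = 61712.93 BTU/hr

61712.93 BTU/hr


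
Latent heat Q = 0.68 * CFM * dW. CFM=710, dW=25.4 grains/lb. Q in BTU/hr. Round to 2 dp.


Q = 0.68 * 710 * 25.4 = 12263.12 BTU/hr

12263.12 BTU/hr


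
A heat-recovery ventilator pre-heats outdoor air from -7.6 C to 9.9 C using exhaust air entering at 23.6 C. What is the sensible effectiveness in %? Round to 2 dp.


eff = (9.9-(-7.6))/(23.6-(-7.6))*100 = 56.09 %

56.09 %


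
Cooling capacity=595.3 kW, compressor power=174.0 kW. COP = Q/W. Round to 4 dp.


COP = 595.3 / 174.0 = 3.4213

3.4213


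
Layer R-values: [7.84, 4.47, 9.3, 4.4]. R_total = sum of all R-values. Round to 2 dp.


R_total = 7.84 + 4.47 + 9.3 + 4.4 = 26.01

26.01


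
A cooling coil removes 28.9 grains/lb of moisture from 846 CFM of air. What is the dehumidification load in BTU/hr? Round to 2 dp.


Q = 0.68 * 846 * 28.9 = 16625.59 BTU/hr

16625.59 BTU/hr


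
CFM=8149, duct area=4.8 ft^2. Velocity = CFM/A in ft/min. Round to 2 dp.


V = 8149 / 4.8 = 1697.71 ft/min

1697.71 ft/min


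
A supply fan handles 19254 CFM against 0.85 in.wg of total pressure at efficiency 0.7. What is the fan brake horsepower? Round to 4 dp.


BHP = 19254 * 0.85 / (6356 * 0.7) = 3.6784 hp

3.6784 hp


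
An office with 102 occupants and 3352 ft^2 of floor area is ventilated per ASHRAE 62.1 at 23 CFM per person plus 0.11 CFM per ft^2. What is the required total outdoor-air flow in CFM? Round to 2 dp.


Total = 102*23 + 3352*0.11 = 2714.72 CFM

2714.72 CFM


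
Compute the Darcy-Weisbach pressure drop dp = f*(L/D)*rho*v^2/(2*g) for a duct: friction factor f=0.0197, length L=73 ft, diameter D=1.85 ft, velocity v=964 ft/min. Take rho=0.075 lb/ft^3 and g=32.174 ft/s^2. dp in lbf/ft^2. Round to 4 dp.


v_fps = 964/60 = 16.0667 ft/s
dp = 0.0197*(73/1.85)*0.075*16.0667^2/(2*32.174) = 0.2339 lbf/ft^2

0.2339 lbf/ft^2


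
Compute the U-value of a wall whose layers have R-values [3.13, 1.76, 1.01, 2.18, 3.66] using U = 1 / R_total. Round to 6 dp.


R_total = 3.13 + 1.76 + 1.01 + 2.18 + 3.66 = 11.74
U = 1/11.74 = 0.085179

0.085179


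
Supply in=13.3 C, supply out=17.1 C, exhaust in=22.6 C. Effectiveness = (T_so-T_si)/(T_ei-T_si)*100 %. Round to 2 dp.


eff = (17.1-13.3)/(22.6-13.3)*100 = 40.86 %

40.86 %


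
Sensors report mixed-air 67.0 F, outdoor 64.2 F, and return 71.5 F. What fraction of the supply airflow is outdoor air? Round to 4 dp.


frac = (67.0 - 71.5) / (64.2 - 71.5) = 0.6164

0.6164


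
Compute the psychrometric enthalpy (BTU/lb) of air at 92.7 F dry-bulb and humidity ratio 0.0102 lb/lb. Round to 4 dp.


h = 0.24*92.7 + 0.0102*(1061+0.444*92.7) = 33.4900 BTU/lb

33.4900 BTU/lb


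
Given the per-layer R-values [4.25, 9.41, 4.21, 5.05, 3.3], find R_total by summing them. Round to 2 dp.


R_total = 4.25 + 9.41 + 4.21 + 5.05 + 3.3 = 26.22

26.22


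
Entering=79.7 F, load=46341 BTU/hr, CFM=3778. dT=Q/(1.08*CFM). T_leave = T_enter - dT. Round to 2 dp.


dT = 46341/(1.08*3778) = 11.3574
T_leave = 79.7 - 11.3574 = 68.34 F

68.34 F


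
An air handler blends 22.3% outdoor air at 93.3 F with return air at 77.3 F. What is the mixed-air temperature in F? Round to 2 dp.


T_mix = 77.3 + (22.3/100)*(93.3-77.3) = 80.87 F

80.87 F


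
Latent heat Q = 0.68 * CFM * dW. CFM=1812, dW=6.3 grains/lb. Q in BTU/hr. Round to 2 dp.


Q = 0.68 * 1812 * 6.3 = 7762.61 BTU/hr

7762.61 BTU/hr


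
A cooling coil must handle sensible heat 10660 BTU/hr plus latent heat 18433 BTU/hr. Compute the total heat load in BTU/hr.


Qt = 10660 + 18433 = 29093 BTU/hr

29093 BTU/hr


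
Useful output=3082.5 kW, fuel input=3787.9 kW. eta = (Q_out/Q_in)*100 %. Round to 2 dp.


eta = (3082.5/3787.9)*100 = 81.38 %

81.38 %


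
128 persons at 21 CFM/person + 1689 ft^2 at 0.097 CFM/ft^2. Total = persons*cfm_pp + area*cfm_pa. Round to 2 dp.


Total = 128*21 + 1689*0.097 = 2851.83 CFM

2851.83 CFM


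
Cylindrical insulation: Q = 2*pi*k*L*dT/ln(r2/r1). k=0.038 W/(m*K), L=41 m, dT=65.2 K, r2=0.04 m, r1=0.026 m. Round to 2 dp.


Q = 2*pi*0.038*41*65.2/ln(0.04/0.026) = 1481.62 W

1481.62 W


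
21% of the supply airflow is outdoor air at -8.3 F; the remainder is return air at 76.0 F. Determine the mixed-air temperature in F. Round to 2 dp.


T_mix = 0.21*(-8.3) + 0.79*76.0 = 58.30 F

58.30 F


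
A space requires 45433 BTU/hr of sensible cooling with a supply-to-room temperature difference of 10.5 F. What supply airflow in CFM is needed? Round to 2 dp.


CFM = 45433 / (1.08 * 10.5) = 4006.44

4006.44 CFM


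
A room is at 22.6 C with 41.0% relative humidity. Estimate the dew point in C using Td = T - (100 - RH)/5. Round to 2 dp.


Td = 22.6 - (100-41.0)/5 = 10.80 C

10.80 C


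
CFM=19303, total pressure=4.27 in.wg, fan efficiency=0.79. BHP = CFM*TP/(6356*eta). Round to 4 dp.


BHP = 19303 * 4.27 / (6356 * 0.79) = 16.4150 hp

16.4150 hp


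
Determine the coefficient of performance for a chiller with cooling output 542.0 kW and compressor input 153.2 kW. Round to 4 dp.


COP = 542.0 / 153.2 = 3.5379

3.5379


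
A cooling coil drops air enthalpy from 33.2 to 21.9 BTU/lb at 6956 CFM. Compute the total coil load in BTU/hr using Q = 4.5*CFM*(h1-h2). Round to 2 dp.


Q = 4.5 * 6956 * (33.2 - 21.9) = 353712.60 BTU/hr

353712.60 BTU/hr


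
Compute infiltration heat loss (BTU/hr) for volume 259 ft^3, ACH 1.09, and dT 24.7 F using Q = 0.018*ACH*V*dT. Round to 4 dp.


Q = 0.018 * 1.09 * 259 * 24.7 = 125.5150 BTU/hr

125.5150 BTU/hr


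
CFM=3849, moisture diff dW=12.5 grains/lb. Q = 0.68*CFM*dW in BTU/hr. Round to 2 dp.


Q = 0.68 * 3849 * 12.5 = 32716.50 BTU/hr

32716.50 BTU/hr


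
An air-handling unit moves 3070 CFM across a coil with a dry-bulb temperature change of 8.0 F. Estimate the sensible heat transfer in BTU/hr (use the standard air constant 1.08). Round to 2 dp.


Q = 1.08 * 3070 * 8.0 = 26524.80 BTU/hr

26524.80 BTU/hr


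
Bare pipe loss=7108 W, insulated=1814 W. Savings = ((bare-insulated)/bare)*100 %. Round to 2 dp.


Savings = ((7108-1814)/7108)*100 = 74.48 %

74.48 %


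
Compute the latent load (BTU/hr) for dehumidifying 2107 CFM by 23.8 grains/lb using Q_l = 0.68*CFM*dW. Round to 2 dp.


Q = 0.68 * 2107 * 23.8 = 34099.69 BTU/hr

34099.69 BTU/hr


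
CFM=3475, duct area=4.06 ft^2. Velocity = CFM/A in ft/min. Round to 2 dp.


V = 3475 / 4.06 = 855.91 ft/min

855.91 ft/min


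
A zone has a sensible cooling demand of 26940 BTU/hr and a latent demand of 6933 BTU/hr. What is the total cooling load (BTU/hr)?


Qt = 26940 + 6933 = 33873 BTU/hr

33873 BTU/hr


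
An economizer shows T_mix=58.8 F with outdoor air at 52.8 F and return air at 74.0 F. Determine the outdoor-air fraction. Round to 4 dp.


frac = (58.8 - 74.0) / (52.8 - 74.0) = 0.7170

0.7170


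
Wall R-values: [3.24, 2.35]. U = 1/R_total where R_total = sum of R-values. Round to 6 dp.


R_total = 3.24 + 2.35 = 5.59
U = 1/5.59 = 0.178891

0.178891


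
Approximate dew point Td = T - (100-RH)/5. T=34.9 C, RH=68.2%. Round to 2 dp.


Td = 34.9 - (100-68.2)/5 = 28.54 C

28.54 C


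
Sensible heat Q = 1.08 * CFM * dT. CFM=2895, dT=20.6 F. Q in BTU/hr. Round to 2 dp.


Q = 1.08 * 2895 * 20.6 = 64407.96 BTU/hr

64407.96 BTU/hr


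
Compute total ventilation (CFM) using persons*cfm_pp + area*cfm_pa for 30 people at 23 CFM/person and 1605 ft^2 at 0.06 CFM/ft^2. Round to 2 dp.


Total = 30*23 + 1605*0.06 = 786.30 CFM

786.30 CFM


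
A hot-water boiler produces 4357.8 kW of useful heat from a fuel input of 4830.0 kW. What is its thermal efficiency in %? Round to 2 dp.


eta = (4357.8/4830.0)*100 = 90.22 %

90.22 %


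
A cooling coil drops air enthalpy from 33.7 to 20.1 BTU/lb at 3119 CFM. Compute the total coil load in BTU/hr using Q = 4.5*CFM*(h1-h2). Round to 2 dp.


Q = 4.5 * 3119 * (33.7 - 20.1) = 190882.80 BTU/hr

190882.80 BTU/hr


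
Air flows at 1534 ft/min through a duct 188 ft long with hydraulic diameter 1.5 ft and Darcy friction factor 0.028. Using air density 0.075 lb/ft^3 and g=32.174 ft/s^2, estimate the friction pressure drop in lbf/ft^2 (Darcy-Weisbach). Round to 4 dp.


v_fps = 1534/60 = 25.5667 ft/s
dp = 0.028*(188/1.5)*0.075*25.5667^2/(2*32.174) = 2.6736 lbf/ft^2

2.6736 lbf/ft^2


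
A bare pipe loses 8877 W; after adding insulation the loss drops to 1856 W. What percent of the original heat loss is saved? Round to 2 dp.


Savings = ((8877-1856)/8877)*100 = 79.09 %

79.09 %


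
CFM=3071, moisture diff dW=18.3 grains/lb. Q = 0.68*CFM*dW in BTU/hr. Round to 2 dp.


Q = 0.68 * 3071 * 18.3 = 38215.52 BTU/hr

38215.52 BTU/hr


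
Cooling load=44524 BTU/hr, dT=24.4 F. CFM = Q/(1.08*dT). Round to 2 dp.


CFM = 44524 / (1.08 * 24.4) = 1689.59

1689.59 CFM


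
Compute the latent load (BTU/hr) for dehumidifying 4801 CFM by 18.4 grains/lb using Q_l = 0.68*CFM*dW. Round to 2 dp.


Q = 0.68 * 4801 * 18.4 = 60070.11 BTU/hr

60070.11 BTU/hr


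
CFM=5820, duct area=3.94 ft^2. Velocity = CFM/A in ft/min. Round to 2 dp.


V = 5820 / 3.94 = 1477.16 ft/min

1477.16 ft/min


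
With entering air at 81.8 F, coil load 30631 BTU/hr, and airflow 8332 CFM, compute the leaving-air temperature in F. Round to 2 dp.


dT = 30631/(1.08*8332) = 3.4040
T_leave = 81.8 - 3.4040 = 78.40 F

78.40 F


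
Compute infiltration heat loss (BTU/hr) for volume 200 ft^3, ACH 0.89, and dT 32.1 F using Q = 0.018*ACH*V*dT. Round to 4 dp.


Q = 0.018 * 0.89 * 200 * 32.1 = 102.8484 BTU/hr

102.8484 BTU/hr


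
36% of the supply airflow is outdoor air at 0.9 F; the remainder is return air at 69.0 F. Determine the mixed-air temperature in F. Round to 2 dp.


T_mix = 0.36*0.9 + 0.64*69.0 = 44.48 F

44.48 F


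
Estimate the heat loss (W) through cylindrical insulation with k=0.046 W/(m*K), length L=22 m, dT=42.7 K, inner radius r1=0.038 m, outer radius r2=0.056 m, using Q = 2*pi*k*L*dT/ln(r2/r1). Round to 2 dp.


Q = 2*pi*0.046*22*42.7/ln(0.056/0.038) = 700.20 W

700.20 W


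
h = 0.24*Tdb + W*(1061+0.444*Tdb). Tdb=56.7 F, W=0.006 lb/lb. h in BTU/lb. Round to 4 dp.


h = 0.24*56.7 + 0.006*(1061+0.444*56.7) = 20.1250 BTU/lb

20.1250 BTU/lb


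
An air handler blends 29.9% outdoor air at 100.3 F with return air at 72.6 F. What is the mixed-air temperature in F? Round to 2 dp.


T_mix = 72.6 + (29.9/100)*(100.3-72.6) = 80.88 F

80.88 F


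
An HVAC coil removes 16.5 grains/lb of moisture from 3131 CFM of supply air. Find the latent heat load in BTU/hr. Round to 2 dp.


Q = 0.68 * 3131 * 16.5 = 35129.82 BTU/hr

35129.82 BTU/hr


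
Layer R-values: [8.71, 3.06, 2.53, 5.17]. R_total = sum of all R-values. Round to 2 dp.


R_total = 8.71 + 3.06 + 2.53 + 5.17 = 19.47

19.47


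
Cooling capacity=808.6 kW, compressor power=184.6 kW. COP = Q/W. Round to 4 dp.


COP = 808.6 / 184.6 = 4.3803

4.3803


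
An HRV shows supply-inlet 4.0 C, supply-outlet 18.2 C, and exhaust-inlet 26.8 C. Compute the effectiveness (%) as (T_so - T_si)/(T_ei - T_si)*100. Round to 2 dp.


eff = (18.2-4.0)/(26.8-4.0)*100 = 62.28 %

62.28 %


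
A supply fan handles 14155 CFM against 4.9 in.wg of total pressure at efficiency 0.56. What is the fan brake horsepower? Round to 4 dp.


BHP = 14155 * 4.9 / (6356 * 0.56) = 19.4865 hp

19.4865 hp


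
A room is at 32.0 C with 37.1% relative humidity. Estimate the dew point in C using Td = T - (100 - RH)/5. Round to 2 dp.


Td = 32.0 - (100-37.1)/5 = 19.42 C

19.42 C


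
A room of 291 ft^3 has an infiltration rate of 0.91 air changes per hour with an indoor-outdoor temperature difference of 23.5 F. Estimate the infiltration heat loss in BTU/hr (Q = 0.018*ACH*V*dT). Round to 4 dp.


Q = 0.018 * 0.91 * 291 * 23.5 = 112.0146 BTU/hr

112.0146 BTU/hr


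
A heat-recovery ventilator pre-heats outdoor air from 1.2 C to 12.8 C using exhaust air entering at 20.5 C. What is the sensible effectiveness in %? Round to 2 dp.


eff = (12.8-1.2)/(20.5-1.2)*100 = 60.10 %

60.10 %


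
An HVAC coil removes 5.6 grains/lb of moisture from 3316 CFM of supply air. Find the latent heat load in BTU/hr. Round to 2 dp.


Q = 0.68 * 3316 * 5.6 = 12627.33 BTU/hr

12627.33 BTU/hr


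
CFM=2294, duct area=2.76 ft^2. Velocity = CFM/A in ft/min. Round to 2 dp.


V = 2294 / 2.76 = 831.16 ft/min

831.16 ft/min


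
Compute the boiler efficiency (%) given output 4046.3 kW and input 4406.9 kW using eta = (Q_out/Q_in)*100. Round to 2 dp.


eta = (4046.3/4406.9)*100 = 91.82 %

91.82 %


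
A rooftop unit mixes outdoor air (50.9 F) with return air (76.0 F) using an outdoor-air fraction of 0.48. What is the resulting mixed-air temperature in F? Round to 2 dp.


T_mix = 0.48*50.9 + 0.52*76.0 = 63.95 F

63.95 F


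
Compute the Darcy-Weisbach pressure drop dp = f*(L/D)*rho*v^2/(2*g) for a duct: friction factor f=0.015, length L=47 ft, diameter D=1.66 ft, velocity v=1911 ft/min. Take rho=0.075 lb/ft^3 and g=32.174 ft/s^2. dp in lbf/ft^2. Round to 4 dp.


v_fps = 1911/60 = 31.85 ft/s
dp = 0.015*(47/1.66)*0.075*31.85^2/(2*32.174) = 0.5021 lbf/ft^2

0.5021 lbf/ft^2


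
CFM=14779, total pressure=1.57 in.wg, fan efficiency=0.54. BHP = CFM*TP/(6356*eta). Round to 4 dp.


BHP = 14779 * 1.57 / (6356 * 0.54) = 6.7603 hp

6.7603 hp


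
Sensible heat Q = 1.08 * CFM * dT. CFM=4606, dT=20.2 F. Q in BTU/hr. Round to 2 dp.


Q = 1.08 * 4606 * 20.2 = 100484.50 BTU/hr

100484.50 BTU/hr


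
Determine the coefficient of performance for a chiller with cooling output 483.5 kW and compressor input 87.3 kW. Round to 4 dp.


COP = 483.5 / 87.3 = 5.5384

5.5384


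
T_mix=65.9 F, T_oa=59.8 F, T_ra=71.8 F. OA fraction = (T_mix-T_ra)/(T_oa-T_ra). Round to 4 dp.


frac = (65.9 - 71.8) / (59.8 - 71.8) = 0.4917

0.4917


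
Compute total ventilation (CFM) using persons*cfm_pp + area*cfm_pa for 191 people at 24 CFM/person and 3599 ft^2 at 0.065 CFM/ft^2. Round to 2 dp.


Total = 191*24 + 3599*0.065 = 4817.94 CFM

4817.94 CFM


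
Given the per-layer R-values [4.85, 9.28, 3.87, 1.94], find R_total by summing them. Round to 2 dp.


R_total = 4.85 + 9.28 + 3.87 + 1.94 = 19.94

19.94


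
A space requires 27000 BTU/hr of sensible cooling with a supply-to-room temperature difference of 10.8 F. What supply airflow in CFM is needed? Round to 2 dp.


CFM = 27000 / (1.08 * 10.8) = 2314.81

2314.81 CFM


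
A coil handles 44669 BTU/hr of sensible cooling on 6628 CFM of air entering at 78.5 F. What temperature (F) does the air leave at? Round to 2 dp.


dT = 44669/(1.08*6628) = 6.2402
T_leave = 78.5 - 6.2402 = 72.26 F

72.26 F


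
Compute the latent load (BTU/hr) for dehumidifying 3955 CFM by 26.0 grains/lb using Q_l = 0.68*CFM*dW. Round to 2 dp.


Q = 0.68 * 3955 * 26.0 = 69924.40 BTU/hr

69924.40 BTU/hr


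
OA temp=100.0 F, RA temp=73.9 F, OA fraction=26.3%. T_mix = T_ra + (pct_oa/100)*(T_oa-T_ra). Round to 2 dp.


T_mix = 73.9 + (26.3/100)*(100.0-73.9) = 80.76 F

80.76 F


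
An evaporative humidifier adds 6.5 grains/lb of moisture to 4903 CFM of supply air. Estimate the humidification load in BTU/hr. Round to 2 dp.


Q = 0.68 * 4903 * 6.5 = 21671.26 BTU/hr

21671.26 BTU/hr


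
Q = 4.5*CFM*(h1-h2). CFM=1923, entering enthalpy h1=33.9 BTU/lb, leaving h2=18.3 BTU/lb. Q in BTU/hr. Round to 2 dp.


Q = 4.5 * 1923 * (33.9 - 18.3) = 134994.60 BTU/hr

134994.60 BTU/hr


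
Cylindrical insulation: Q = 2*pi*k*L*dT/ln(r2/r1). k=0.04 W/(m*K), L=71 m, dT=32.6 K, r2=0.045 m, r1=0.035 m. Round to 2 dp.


Q = 2*pi*0.04*71*32.6/ln(0.045/0.035) = 2314.72 W

2314.72 W


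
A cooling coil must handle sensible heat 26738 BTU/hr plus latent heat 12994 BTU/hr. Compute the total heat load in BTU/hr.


Qt = 26738 + 12994 = 39732 BTU/hr

39732 BTU/hr


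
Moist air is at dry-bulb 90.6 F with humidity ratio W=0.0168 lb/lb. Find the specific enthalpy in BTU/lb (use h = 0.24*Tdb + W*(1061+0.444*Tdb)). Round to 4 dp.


h = 0.24*90.6 + 0.0168*(1061+0.444*90.6) = 40.2446 BTU/lb

40.2446 BTU/lb


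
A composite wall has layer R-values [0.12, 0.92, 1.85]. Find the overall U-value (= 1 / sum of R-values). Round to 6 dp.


R_total = 0.12 + 0.92 + 1.85 = 2.89
U = 1/2.89 = 0.346021

0.346021


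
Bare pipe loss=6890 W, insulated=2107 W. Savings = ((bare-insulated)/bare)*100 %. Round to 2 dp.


Savings = ((6890-2107)/6890)*100 = 69.42 %

69.42 %


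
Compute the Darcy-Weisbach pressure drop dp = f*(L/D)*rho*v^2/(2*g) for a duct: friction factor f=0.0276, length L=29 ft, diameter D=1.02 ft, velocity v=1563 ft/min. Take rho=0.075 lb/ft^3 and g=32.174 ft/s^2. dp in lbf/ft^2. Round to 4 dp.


v_fps = 1563/60 = 26.05 ft/s
dp = 0.0276*(29/1.02)*0.075*26.05^2/(2*32.174) = 0.6207 lbf/ft^2

0.6207 lbf/ft^2


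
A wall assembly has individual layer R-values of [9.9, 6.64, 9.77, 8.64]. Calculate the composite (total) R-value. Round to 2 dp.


R_total = 9.9 + 6.64 + 9.77 + 8.64 = 34.95

34.95


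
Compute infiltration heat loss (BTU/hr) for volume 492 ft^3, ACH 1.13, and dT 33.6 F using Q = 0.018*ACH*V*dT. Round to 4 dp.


Q = 0.018 * 1.13 * 492 * 33.6 = 336.2446 BTU/hr

336.2446 BTU/hr


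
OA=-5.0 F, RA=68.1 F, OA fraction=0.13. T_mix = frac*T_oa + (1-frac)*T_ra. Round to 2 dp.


T_mix = 0.13*(-5.0) + 0.87*68.1 = 58.60 F

58.60 F


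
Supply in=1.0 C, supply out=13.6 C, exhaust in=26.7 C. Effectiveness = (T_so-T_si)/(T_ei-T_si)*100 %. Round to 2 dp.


eff = (13.6-1.0)/(26.7-1.0)*100 = 49.03 %

49.03 %


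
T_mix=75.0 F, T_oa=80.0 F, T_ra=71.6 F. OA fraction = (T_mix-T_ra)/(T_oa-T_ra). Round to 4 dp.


frac = (75.0 - 71.6) / (80.0 - 71.6) = 0.4048

0.4048


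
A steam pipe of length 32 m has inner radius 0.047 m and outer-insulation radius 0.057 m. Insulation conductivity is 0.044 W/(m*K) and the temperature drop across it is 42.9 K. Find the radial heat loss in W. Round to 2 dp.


Q = 2*pi*0.044*32*42.9/ln(0.057/0.047) = 1967.43 W

1967.43 W


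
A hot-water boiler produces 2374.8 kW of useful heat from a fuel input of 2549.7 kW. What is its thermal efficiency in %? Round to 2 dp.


eta = (2374.8/2549.7)*100 = 93.14 %

93.14 %


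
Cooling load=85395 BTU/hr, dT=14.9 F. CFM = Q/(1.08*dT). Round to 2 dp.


CFM = 85395 / (1.08 * 14.9) = 5306.67

5306.67 CFM


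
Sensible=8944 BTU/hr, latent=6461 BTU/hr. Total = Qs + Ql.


Qt = 8944 + 6461 = 15405 BTU/hr

15405 BTU/hr
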